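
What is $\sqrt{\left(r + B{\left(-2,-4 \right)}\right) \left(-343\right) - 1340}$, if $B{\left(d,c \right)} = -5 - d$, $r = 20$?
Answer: $i \sqrt{7171} \approx 84.682 i$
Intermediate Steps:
$\sqrt{\left(r + B{\left(-2,-4 \right)}\right) \left(-343\right) - 1340} = \sqrt{\left(20 - 3\right) \left(-343\right) - 1340} = \sqrt{17 \left(-343\right) - 1340} = \sqrt{-5831 - 1340} = \sqrt{-7171} = i \sqrt{7171}$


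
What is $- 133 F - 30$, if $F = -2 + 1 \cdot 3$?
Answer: $-163$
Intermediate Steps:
$F = 1$ ($F = -2 + 3 = 1$)
$- 133 F - 30 = \left(-133\right) 1 - 30 = -133 - 30 = -163$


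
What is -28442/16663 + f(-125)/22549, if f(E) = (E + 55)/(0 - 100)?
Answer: -6413269939/3757339870 ≈ -1.7069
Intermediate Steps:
f(E) = -11/20 - E/100 (f(E) = (55 + E)/(-100) = (55 + E)*(-1/100) = -11/20 - E/100)
-28442/16663 + f(-125)/22549 = -28442/16663 + (-11/20 - 1/100*(-125))/22549 = -28442*1/16663 + (-11/20 + 5/4)*(1/22549) = -28442/16663 + (7/10)*(1/22549) = -28442/16663 + 7/225490 = -6413269939/3757339870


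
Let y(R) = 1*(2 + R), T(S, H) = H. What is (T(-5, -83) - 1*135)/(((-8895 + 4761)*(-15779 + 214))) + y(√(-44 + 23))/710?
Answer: 6426832/2284272705 + I*√21/710 ≈ 0.0028135 + 0.0064543*I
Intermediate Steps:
y(R) = 2 + R
(T(-5, -83) - 1*135)/(((-8895 + 4761)*(-15779 + 214))) + y(√(-44 + 23))/710 = (-83 - 1*135)/(((-8895 + 4761)*(-15779 + 214))) + (2 + √(-44 + 23))/710 = (-83 - 135)/((-4134*(-15565))) + (2 + √(-21))*(1/710) = -218/64345710 + (2 + I*√21)*(1/710) = -218*1/64345710 + (1/355 + I*√21/710) = -109/32172855 + (1/355 + I*√21/710) = 6426832/2284272705 + I*√21/710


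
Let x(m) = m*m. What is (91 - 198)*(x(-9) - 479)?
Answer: 42586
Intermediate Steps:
x(m) = m**2
(91 - 198)*(x(-9) - 479) = (91 - 198)*((-9)**2 - 479) = -107*(81 - 479) = -107*(-398) = 42586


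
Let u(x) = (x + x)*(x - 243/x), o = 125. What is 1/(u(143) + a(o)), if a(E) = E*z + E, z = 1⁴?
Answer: 1/40662 ≈ 2.4593e-5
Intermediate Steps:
z = 1
u(x) = 2*x*(x - 243/x) (u(x) = (2*x)*(x - 243/x) = 2*x*(x - 243/x))
a(E) = 2*E (a(E) = E*1 + E = E + E = 2*E)
1/(u(143) + a(o)) = 1/((-486 + 2*143²) + 2*125) = 1/((-486 + 2*20449) + 250) = 1/((-486 + 40898) + 250) = 1/(40412 + 250) = 1/40662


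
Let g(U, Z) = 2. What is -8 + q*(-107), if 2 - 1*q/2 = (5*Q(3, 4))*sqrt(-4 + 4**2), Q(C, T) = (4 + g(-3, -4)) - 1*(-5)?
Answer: -436 + 23540*sqrt(3) ≈ 40337.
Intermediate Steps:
Q(C, T) = 11 (Q(C, T) = (4 + 2) - 1*(-5) = 6 + 5 = 11)
q = 4 - 220*sqrt(3) (q = 4 - 2*5*11*sqrt(-4 + 4**2) = 4 - 110*sqrt(-4 + 16) = 4 - 110*sqrt(12) = 4 - 110*2*sqrt(3) = 4 - 220*sqrt(3) ≈ -377.05)
-8 + q*(-107) = -8 + (4 - 220*sqrt(3))*(-107) = -8 + (-428 + 23540*sqrt(3)) = -436 + 23540*sqrt(3)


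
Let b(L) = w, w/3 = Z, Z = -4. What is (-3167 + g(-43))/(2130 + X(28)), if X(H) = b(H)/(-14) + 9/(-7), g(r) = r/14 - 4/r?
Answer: -636109/427334 ≈ -1.4886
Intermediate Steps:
w = -12 (w = 3*(-4) = -12)
b(L) = -12
g(r) = -4/r + r/14 (g(r) = r*(1/14) - 4/r = r/14 - 4/r = -4/r + r/14)
X(H) = -3/7 (X(H) = -12/(-14) + 9/(-7) = -12*(-1/14) + 9*(-⅐) = 6/7 - 9/7 = -3/7)
(-3167 + g(-43))/(2130 + X(28)) = (-3167 + (-4/(-43) + (1/14)*(-43)))/(2130 - 3/7) = (-3167 + (-4*(-1/43) - 43/14))/(14907/7) = (-3167 + (4/43 - 43/14))*(7/14907) = (-3167 - 1793/602)*(7/14907) = -1908327/602*7/14907 = -636109/427334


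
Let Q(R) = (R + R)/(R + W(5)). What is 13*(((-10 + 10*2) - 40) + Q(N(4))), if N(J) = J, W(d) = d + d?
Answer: -2678/7 ≈ -382.57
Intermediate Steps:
W(d) = 2*d
Q(R) = 2*R/(10 + R) (Q(R) = (R + R)/(R + 2*5) = (2*R)/(R + 10) = (2*R)/(10 + R) = 2*R/(10 + R))
13*(((-10 + 10*2) - 40) + Q(N(4))) = 13*(((-10 + 10*2) - 40) + 2*4/(10 + 4)) = 13*(((-10 + 20) - 40) + 2*4/14) = 13*((10 - 40) + 2*4*(1/14)) = 13*(-30 + 4/7) = 13*(-206/7) = -2678/7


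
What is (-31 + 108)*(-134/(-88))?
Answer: 469/4 ≈ 117.25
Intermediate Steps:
(-31 + 108)*(-134/(-88)) = 77*(-134*(-1/88)) = 77*(67/44) = 469/4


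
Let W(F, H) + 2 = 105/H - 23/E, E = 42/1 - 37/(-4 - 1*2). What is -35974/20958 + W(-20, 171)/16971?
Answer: -1676275481728/976514547519 ≈ -1.7166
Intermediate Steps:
E = 289/6 (E = 42*1 - 37/(-4 - 2) = 42 - 37/(-6) = 42 - 37*(-⅙) = 42 + 37/6 = 289/6 ≈ 48.167)
W(F, H) = -716/289 + 105/H (W(F, H) = -2 + (105/H - 23/289/6) = -2 + (105/H - 23*6/289) = -2 + (105/H - 138/289) = -2 + (-138/289 + 105/H) = -716/289 + 105/H)
-35974/20958 + W(-20, 171)/16971 = -35974/20958 + (-716/289 + 105/171)/16971 = -35974*1/20958 + (-716/289 + 105*(1/171))*(1/16971) = -17987/10479 + (-716/289 + 35/57)*(1/16971) = -17987/10479 - 30697/16473*1/16971 = -17987/10479 - 30697/279563283 = -1676275481728/976514547519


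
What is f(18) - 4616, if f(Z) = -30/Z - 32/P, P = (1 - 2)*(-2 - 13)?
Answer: -23099/5 ≈ -4619.8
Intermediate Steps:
P = 15 (P = -1*(-15) = 15)
f(Z) = -32/15 - 30/Z (f(Z) = -30/Z - 32/15 = -32/15 - 30/Z)
f(18) - 4616 = (-32/15 - 30/18) - 4616 = (-32/15 - 30*1/18) - 4616 = (-32/15 - 5/3) - 4616 = -19/5 - 4616 = -23099/5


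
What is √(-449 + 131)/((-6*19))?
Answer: -I*√318/114 ≈ -0.15643*I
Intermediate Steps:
√(-449 + 131)/((-6*19)) = √(-318)/(-114) = (I*√318)*(-1/114) = -I*√318/114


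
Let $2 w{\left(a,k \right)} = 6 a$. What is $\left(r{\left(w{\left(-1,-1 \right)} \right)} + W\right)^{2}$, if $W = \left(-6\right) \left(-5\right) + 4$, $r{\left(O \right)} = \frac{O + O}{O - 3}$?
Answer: $1225$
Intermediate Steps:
$w{\left(a,k \right)} = 3 a$ ($w{\left(a,k \right)} = \frac{6 a}{2} = 3 a$)
$r{\left(O \right)} = \frac{2 O}{-3 + O}$
$W = 34$ ($W = 30 + 4 = 34$)
$\left(r{\left(w{\left(-1,-1 \right)} \right)} + W\right)^{2} = \left(\frac{2 \cdot 3 \left(-1\right)}{-3 + 3 \left(-1\right)} + 34\right)^{2} = \left(2 \left(-3\right) \frac{1}{-3 - 3} + 34\right)^{2} = \left(2 \left(-3\right) \frac{1}{-6} + 34\right)^{2} = \left(2 \left(-3\right) \left(- \frac{1}{6}\right) + 34\right)^{2} = \left(1 + 34\right)^{2} = 35^{2} = 1225$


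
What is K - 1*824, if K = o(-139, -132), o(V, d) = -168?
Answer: -992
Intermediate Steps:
K = -168
K - 1*824 = -168 - 1*824 = -168 - 824 = -992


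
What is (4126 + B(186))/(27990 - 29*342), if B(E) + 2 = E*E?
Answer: 4840/2259 ≈ 2.1425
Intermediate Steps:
B(E) = -2 + E**2 (B(E) = -2 + E*E = -2 + E**2)
(4126 + B(186))/(27990 - 29*342) = (4126 + (-2 + 186**2))/(27990 - 29*342) = (4126 + (-2 + 34596))/(27990 - 9918) = (4126 + 34594)/18072 = 38720*(1/18072) = 4840/2259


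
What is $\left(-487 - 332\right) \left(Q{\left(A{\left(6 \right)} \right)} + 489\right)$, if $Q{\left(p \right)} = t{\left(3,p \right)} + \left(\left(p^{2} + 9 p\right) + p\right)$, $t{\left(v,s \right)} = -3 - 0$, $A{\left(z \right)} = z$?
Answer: $-476658$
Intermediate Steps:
$t{\left(v,s \right)} = -3$ ($t{\left(v,s \right)} = -3 + 0 = -3$)
$Q{\left(p \right)} = -3 + p^{2} + 10 p$ ($Q{\left(p \right)} = -3 + \left(\left(p^{2} + 9 p\right) + p\right) = -3 + \left(p^{2} + 10 p\right) = -3 + p^{2} + 10 p$)
$\left(-487 - 332\right) \left(Q{\left(A{\left(6 \right)} \right)} + 489\right) = \left(-487 - 332\right) \left(\left(-3 + 6^{2} + 10 \cdot 6\right) + 489\right) = - 819 \left(\left(-3 + 36 + 60\right) + 489\right) = - 819 \left(93 + 489\right) = \left(-819\right) 582 = -476658$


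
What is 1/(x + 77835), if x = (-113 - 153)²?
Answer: 1/148591 ≈ 6.7299e-6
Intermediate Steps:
x = 70756 (x = (-266)² = 70756)
1/(x + 77835) = 1/(70756 + 77835) = 1/148591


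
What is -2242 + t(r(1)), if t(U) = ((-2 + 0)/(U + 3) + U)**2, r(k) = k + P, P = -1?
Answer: -20174/9 ≈ -2241.6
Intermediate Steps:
r(k) = -1 + k (r(k) = k - 1 = -1 + k)
t(U) = (U - 2/(3 + U))**2 (t(U) = (-2/(3 + U) + U)**2 = (U - 2/(3 + U))**2)
-2242 + t(r(1)) = -2242 + (-2 + (-1 + 1)**2 + 3*(-1 + 1))**2/(3 + (-1 + 1))**2 = -2242 + (-2 + 0**2 + 3*0)**2/(3 + 0)**2 = -2242 + (-2 + 0 + 0)**2/3**2 = -2242 + (1/9)*(-2)**2 = -2242 + (1/9)*4 = -2242 + 4/9 = -20174/9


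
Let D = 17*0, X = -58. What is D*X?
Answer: 0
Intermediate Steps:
D = 0
D*X = 0*(-58) = 0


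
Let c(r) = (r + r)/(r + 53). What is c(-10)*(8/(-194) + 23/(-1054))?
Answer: 64470/2198117 ≈ 0.029330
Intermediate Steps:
c(r) = 2*r/(53 + r) (c(r) = (2*r)/(53 + r) = 2*r/(53 + r))
c(-10)*(8/(-194) + 23/(-1054)) = (2*(-10)/(53 - 10))*(8/(-194) + 23/(-1054)) = (2*(-10)/43)*(8*(-1/194) + 23*(-1/1054)) = (2*(-10)*(1/43))*(-4/97 - 23/1054) = -20/43*(-6447/102238) = 64470/2198117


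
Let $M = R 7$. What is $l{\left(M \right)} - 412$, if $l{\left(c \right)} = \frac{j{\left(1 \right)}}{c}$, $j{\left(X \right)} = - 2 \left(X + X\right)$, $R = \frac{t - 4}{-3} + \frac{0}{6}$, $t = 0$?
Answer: $- \frac{2887}{7} \approx -412.43$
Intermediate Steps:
$R = \frac{4}{3}$ ($R = \frac{0 - 4}{-3} + \frac{0}{6} = \left(0 - 4\right) \left(- \frac{1}{3}\right) + 0 \cdot \frac{1}{6} = \left(-4\right) \left(- \frac{1}{3}\right) + 0 = \frac{4}{3} + 0 = \frac{4}{3} \approx 1.3333$)
$j{\left(X \right)} = - 4 X$ ($j{\left(X \right)} = - 2 \cdot 2 X = - 4 X$)
$M = \frac{28}{3}$ ($M = \frac{4}{3} \cdot 7 = \frac{28}{3} \approx 9.3333$)
$l{\left(c \right)} = - \frac{4}{c}$ ($l{\left(c \right)} = \frac{\left(-4\right) 1}{c} = - \frac{4}{c}$)
$l{\left(M \right)} - 412 = - \frac{4}{\frac{28}{3}} - 412 = \left(-4\right) \frac{3}{28} - 412 = - \frac{3}{7} - 412 = - \frac{2887}{7}$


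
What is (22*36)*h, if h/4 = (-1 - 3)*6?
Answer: -76032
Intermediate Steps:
h = -96 (h = 4*((-1 - 3)*6) = 4*(-4*6) = 4*(-24) = -96)
(22*36)*h = (22*36)*(-96) = 792*(-96) = -76032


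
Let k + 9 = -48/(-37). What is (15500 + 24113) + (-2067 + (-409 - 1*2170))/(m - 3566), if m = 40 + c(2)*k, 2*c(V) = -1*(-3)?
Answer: 10370195331/261779 ≈ 39614.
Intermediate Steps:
c(V) = 3/2 (c(V) = (-1*(-3))/2 = (1/2)*3 = 3/2)
k = -285/37 (k = -9 - 48/(-37) = -9 - 48*(-1/37) = -9 + 48/37 = -285/37 ≈ -7.7027)
m = 2105/74 (m = 40 + (3/2)*(-285/37) = 40 - 855/74 = 2105/74 ≈ 28.446)
(15500 + 24113) + (-2067 + (-409 - 1*2170))/(m - 3566) = (15500 + 24113) + (-2067 + (-409 - 1*2170))/(2105/74 - 3566) = 39613 + (-2067 + (-409 - 2170))/(-261779/74) = 39613 + (-2067 - 2579)*(-74/261779) = 39613 - 4646*(-74/261779) = 39613 + 343804/261779 = 10370195331/261779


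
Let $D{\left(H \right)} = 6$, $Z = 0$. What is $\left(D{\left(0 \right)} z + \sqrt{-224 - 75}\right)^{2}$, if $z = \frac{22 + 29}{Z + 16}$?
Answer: $\frac{4273}{64} + \frac{153 i \sqrt{299}}{4} \approx 66.766 + 661.4 i$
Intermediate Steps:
$z = \frac{51}{16}$ ($z = \frac{22 + 29}{0 + 16} = \frac{51}{16} \approx 3.1875$)
$\left(D{\left(0 \right)} z + \sqrt{-224 - 75}\right)^{2} = \left(6 \cdot \frac{51}{16} + \sqrt{-224 - 75}\right)^{2} = \left(\frac{153}{8} + \sqrt{-299}\right)^{2} = \left(\frac{153}{8} + i \sqrt{299}\right)^{2}$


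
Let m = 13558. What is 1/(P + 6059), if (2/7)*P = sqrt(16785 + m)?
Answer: 24236/145359117 - 14*sqrt(30343)/145359117 ≈ 0.00014995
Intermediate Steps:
P = 7*sqrt(30343)/2 (P = 7*sqrt(16785 + 13558)/2 = 7*sqrt(30343)/2 ≈ 609.67)
1/(P + 6059) = 1/(7*sqrt(30343)/2 + 6059) = 1/(6059 + 7*sqrt(30343)/2)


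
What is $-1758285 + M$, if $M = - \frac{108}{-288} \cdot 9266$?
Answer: $- \frac{7019241}{4} \approx -1.7548 \cdot 10^{6}$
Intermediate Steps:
$M = \frac{13899}{4}$ ($M = \left(-108\right) \left(- \frac{1}{288}\right) 9266 = \frac{3}{8} \cdot 9266 = \frac{13899}{4} \approx 3474.8$)
$-1758285 + M = -1758285 + \frac{13899}{4} = - \frac{7019241}{4}$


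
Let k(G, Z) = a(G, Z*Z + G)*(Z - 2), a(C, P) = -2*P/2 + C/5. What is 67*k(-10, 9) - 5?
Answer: -34242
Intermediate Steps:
a(C, P) = -P + C/5 (a(C, P) = -2*P*(½) + C*(⅕) = -P + C/5)
k(G, Z) = (-2 + Z)*(-Z² - 4*G/5) (k(G, Z) = (-(Z*Z + G) + G/5)*(Z - 2) = (-(Z² + G) + G/5)*(-2 + Z) = (-(G + Z²) + G/5)*(-2 + Z) = ((-G - Z²) + G/5)*(-2 + Z) = (-Z² - 4*G/5)*(-2 + Z) = (-2 + Z)*(-Z² - 4*G/5))
67*k(-10, 9) - 5 = 67*(-(-2 + 9)*(4*(-10) + 5*9²)/5) - 5 = 67*(-⅕*7*(-40 + 5*81)) - 5 = 67*(-⅕*7*(-40 + 405)) - 5 = 67*(-⅕*7*365) - 5 = 67*(-511) - 5 = -34237 - 5 = -34242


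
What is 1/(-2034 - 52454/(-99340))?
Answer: -49670/101002553 ≈ -0.00049177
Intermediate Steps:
1/(-2034 - 52454/(-99340)) = 1/(-2034 - 52454*(-1/99340)) = 1/(-2034 + 26227/49670) = 1/(-101002553/49670) = -49670/101002553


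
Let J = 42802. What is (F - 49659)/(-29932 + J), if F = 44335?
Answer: -242/585 ≈ -0.41368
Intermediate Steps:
(F - 49659)/(-29932 + J) = (44335 - 49659)/(-29932 + 42802) = -5324/12870 = -5324*1/12870 = -242/585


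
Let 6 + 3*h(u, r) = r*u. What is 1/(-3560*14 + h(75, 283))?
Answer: -1/42767 ≈ -2.3383e-5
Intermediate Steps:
h(u, r) = -2 + r*u/3 (h(u, r) = -2 + (r*u)/3 = -2 + r*u/3)
1/(-3560*14 + h(75, 283)) = 1/(-3560*14 + (-2 + (⅓)*283*75)) = 1/(-49840 + (-2 + 7075)) = 1/(-49840 + 7073) = 1/(-42767) = -1/42767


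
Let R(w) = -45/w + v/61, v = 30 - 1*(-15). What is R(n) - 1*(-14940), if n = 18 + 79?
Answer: 88401600/5917 ≈ 14940.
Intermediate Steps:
n = 97
v = 45 (v = 30 + 15 = 45)
R(w) = 45/61 - 45/w (R(w) = -45/w + 45/61 = 45/61 - 45/w)
R(n) - 1*(-14940) = (45/61 - 45/97) - 1*(-14940) = (45/61 - 45*1/97) + 14940 = (45/61 - 45/97) + 14940 = 1620/5917 + 14940 = 88401600/5917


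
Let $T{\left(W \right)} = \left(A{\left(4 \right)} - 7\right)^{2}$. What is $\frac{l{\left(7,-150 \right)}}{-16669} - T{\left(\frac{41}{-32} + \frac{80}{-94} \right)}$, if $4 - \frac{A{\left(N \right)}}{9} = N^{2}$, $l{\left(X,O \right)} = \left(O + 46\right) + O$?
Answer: $- \frac{220447271}{16669} \approx -13225.0$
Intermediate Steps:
$l{\left(X,O \right)} = 46 + 2 O$ ($l{\left(X,O \right)} = \left(46 + O\right) + O = 46 + 2 O$)
$A{\left(N \right)} = 36 - 9 N^{2}$
$T{\left(W \right)} = 13225$ ($T{\left(W \right)} = \left(\left(36 - 9 \cdot 4^{2}\right) - 7\right)^{2} = \left(\left(36 - 144\right) - 7\right)^{2} = \left(-108 - 7\right)^{2} = \left(-115\right)^{2} = 13225$)
$\frac{l{\left(7,-150 \right)}}{-16669} - T{\left(\frac{41}{-32} + \frac{80}{-94} \right)} = \frac{46 + 2 \left(-150\right)}{-16669} - 13225 = \left(46 - 300\right) \left(- \frac{1}{16669}\right) - 13225 = \left(-254\right) \left(- \frac{1}{16669}\right) - 13225 = \frac{254}{16669} - 13225 = - \frac{220447271}{16669}$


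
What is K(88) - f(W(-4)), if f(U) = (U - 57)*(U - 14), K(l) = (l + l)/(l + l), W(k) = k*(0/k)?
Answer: -797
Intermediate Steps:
W(k) = 0 (W(k) = k*0 = 0)
K(l) = 1 (K(l) = (2*l)/((2*l)) = (2*l)*(1/(2*l)) = 1)
f(U) = (-57 + U)*(-14 + U)
K(88) - f(W(-4)) = 1 - (798 + 0**2 - 71*0) = 1 - (798 + 0 + 0) = 1 - 1*798 = 1 - 798 = -797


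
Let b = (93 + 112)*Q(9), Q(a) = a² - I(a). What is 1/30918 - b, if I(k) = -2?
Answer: -526069769/30918 ≈ -17015.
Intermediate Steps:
Q(a) = 2 + a² (Q(a) = a² - 1*(-2) = a² + 2 = 2 + a²)
b = 17015 (b = (93 + 112)*(2 + 9²) = 205*(2 + 81) = 205*83 = 17015)
1/30918 - b = 1/30918 - 1*17015 = 1/30918 - 17015 = -526069769/30918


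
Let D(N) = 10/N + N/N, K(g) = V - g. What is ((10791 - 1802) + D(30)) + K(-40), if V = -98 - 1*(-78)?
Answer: 27031/3 ≈ 9010.3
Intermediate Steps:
V = -20 (V = -98 + 78 = -20)
K(g) = -20 - g
D(N) = 1 + 10/N (D(N) = 10/N + 1 = 1 + 10/N)
((10791 - 1802) + D(30)) + K(-40) = ((10791 - 1802) + (10 + 30)/30) + (-20 - 1*(-40)) = (8989 + (1/30)*40) + (-20 + 40) = (8989 + 4/3) + 20 = 26971/3 + 20 = 27031/3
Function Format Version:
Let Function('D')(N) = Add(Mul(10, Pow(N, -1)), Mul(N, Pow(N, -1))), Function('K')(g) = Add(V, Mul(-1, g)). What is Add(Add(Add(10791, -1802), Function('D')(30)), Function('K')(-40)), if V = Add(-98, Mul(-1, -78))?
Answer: Rational(27031, 3) ≈ 9010.3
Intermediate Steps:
V = -20 (V = Add(-98, 78) = -20)
Function('K')(g) = Add(-20, Mul(-1, g))
Function('D')(N) = Add(1, Mul(10, Pow(N, -1))) (Function('D')(N) = Add(Mul(10, Pow(N, -1)), 1) = Add(1, Mul(10, Pow(N, -1))))
Add(Add(Add(10791, -1802), Function('D')(30)), Function('K')(-40)) = Add(Add(Add(10791, -1802), Mul(Pow(30, -1), Add(10, 30))), Add(-20, Mul(-1, -40))) = Add(Add(8989, Mul(Rational(1, 30), 40)), Add(-20, 40)) = Add(Add(8989, Rational(4, 3)), 20) = Add(Rational(26971, 3), 20) = Rational(27031, 3)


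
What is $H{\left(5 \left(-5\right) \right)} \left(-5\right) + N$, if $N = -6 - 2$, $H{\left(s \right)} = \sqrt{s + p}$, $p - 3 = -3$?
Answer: $-8 - 25 i \approx -8.0 - 25.0 i$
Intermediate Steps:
$p = 0$ ($p = 3 - 3 = 0$)
$H{\left(s \right)} = \sqrt{s}$ ($H{\left(s \right)} = \sqrt{s + 0} = \sqrt{s}$)
$N = -8$
$H{\left(5 \left(-5\right) \right)} \left(-5\right) + N = \sqrt{5 \left(-5\right)} \left(-5\right) - 8 = \sqrt{-25} \left(-5\right) - 8 = 5 i \left(-5\right) - 8 = - 25 i - 8 = -8 - 25 i$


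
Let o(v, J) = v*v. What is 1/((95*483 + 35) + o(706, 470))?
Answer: 1/544356 ≈ 1.8370e-6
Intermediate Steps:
o(v, J) = v²
1/((95*483 + 35) + o(706, 470)) = 1/((95*483 + 35) + 706²) = 1/((45885 + 35) + 498436) = 1/(45920 + 498436) = 1/544356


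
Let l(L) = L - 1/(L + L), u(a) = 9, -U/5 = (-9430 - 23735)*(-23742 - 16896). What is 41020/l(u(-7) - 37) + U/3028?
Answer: -5283324779905/2372438 ≈ -2.2270e+6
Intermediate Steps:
U = -6738796350 (U = -5*(-9430 - 23735)*(-23742 - 16896) = -(-165825)*(-40638) = -5*1347759270 = -6738796350)
l(L) = L - 1/(2*L)
41020/l(u(-7) - 37) + U/3028 = 41020/((9 - 37) - 1/(2*(9 - 37))) - 6738796350/3028 = 41020/(-28 - 1/2/(-28)) - 6738796350*1/3028 = 41020/(-28 - 1/2*(-1/28)) - 3369398175/1514 = 41020/(-28 + 1/56) - 3369398175/1514 = 41020/(-1567/56) - 3369398175/1514 = 41020*(-56/1567) - 3369398175/1514 = -2297120/1567 - 3369398175/1514 = -5283324779905/2372438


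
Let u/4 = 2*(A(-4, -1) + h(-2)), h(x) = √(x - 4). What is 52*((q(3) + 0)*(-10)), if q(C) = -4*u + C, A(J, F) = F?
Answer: -18200 + 16640*I*√6 ≈ -18200.0 + 40760.0*I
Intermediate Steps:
h(x) = √(-4 + x)
u = -8 + 8*I*√6 (u = 4*(2*(-1 + √(-4 - 2))) = 4*(2*(-1 + √(-6))) = 4*(2*(-1 + I*√6)) = 4*(-2 + 2*I*√6) = -8 + 8*I*√6 ≈ -8.0 + 19.596*I)
q(C) = 32 + C - 32*I*√6 (q(C) = -4*(-8 + 8*I*√6) + C = (32 - 32*I*√6) + C = 32 + C - 32*I*√6)
52*((q(3) + 0)*(-10)) = 52*(((32 + 3 - 32*I*√6) + 0)*(-10)) = 52*(((35 - 32*I*√6) + 0)*(-10)) = 52*((35 - 32*I*√6)*(-10)) = 52*(-350 + 320*I*√6) = -18200 + 16640*I*√6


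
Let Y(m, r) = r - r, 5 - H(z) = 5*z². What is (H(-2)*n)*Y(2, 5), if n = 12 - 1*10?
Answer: 0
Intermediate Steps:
H(z) = 5 - 5*z²
Y(m, r) = 0
n = 2 (n = 12 - 10 = 2)
(H(-2)*n)*Y(2, 5) = ((5 - 5*(-2)²)*2)*0 = ((5 - 5*4)*2)*0 = ((5 - 20)*2)*0 = -15*2*0 = -30*0 = 0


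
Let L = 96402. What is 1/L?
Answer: 1/96402 ≈ 1.0373e-5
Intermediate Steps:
1/L = 1/96402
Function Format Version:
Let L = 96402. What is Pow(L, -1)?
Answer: Rational(1, 96402) ≈ 1.0373e-5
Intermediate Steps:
Pow(L, -1) = Pow(96402, -1) = Rational(1, 96402)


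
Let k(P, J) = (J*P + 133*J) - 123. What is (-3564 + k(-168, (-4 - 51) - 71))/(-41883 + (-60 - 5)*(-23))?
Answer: -723/40388 ≈ -0.017901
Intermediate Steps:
k(P, J) = -123 + 133*J + J*P (k(P, J) = (133*J + J*P) - 123 = -123 + 133*J + J*P)
(-3564 + k(-168, (-4 - 51) - 71))/(-41883 + (-60 - 5)*(-23)) = (-3564 + (-123 + 133*((-4 - 51) - 71) + ((-4 - 51) - 71)*(-168)))/(-41883 + (-60 - 5)*(-23)) = (-3564 + (-123 + 133*(-55 - 71) + (-55 - 71)*(-168)))/(-41883 - 65*(-23)) = (-3564 + (-123 + 133*(-126) - 126*(-168)))/(-41883 + 1495) = (-3564 + (-123 - 16758 + 21168))/(-40388) = (-3564 + 4287)*(-1/40388) = 723*(-1/40388) = -723/40388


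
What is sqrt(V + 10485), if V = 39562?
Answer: sqrt(50047) ≈ 223.71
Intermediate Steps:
sqrt(V + 10485) = sqrt(39562 + 10485) = sqrt(50047)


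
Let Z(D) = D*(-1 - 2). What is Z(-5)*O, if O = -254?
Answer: -3810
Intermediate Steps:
Z(D) = -3*D (Z(D) = D*(-3) = -3*D)
Z(-5)*O = -3*(-5)*(-254) = 15*(-254) = -3810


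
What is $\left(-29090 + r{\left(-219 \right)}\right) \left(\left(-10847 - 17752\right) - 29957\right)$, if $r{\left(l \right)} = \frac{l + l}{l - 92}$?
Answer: $\frac{529729898912}{311} \approx 1.7033 \cdot 10^{9}$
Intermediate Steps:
$r{\left(l \right)} = \frac{2 l}{-92 + l}$
$\left(-29090 + r{\left(-219 \right)}\right) \left(\left(-10847 - 17752\right) - 29957\right) = \left(-29090 + 2 \left(-219\right) \frac{1}{-92 - 219}\right) \left(\left(-10847 - 17752\right) - 29957\right) = \left(-29090 + 2 \left(-219\right) \frac{1}{-311}\right) \left(\left(-10847 - 17752\right) - 29957\right) = \left(-29090 + 2 \left(-219\right) \left(- \frac{1}{311}\right)\right) \left(-28599 - 29957\right) = \left(-29090 + \frac{438}{311}\right) \left(-58556\right) = \left(- \frac{9046552}{311}\right) \left(-58556\right) = \frac{529729898912}{311}$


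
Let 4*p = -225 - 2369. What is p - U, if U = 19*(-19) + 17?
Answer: -609/2 ≈ -304.50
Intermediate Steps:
p = -1297/2 (p = (-225 - 2369)/4 = (¼)*(-2594) = -1297/2 ≈ -648.50)
U = -344 (U = -361 + 17 = -344)
p - U = -1297/2 - 1*(-344) = -1297/2 + 344 = -609/2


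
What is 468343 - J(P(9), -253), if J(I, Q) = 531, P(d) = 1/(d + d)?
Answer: 467812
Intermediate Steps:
P(d) = 1/(2*d)
468343 - J(P(9), -253) = 468343 - 1*531 = 468343 - 531 = 467812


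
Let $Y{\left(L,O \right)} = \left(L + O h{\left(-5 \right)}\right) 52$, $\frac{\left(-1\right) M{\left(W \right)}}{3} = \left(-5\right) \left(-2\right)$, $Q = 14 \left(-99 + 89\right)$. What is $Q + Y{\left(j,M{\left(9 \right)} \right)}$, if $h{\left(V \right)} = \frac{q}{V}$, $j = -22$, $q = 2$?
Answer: $-660$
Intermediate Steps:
$Q = -140$ ($Q = 14 \left(-10\right) = -140$)
$h{\left(V \right)} = \frac{2}{V}$
$M{\left(W \right)} = -30$ ($M{\left(W \right)} = - 3 \left(\left(-5\right) \left(-2\right)\right) = \left(-3\right) 10 = -30$)
$Y{\left(L,O \right)} = 52 L - \frac{104 O}{5}$ ($Y{\left(L,O \right)} = \left(L + O \frac{2}{-5}\right) 52 = \left(L + O 2 \left(- \frac{1}{5}\right)\right) 52 = \left(L + O \left(- \frac{2}{5}\right)\right) 52 = \left(L - \frac{2 O}{5}\right) 52 = 52 L - \frac{104 O}{5}$)
$Q + Y{\left(j,M{\left(9 \right)} \right)} = -140 + \left(52 \left(-22\right) - -624\right) = -140 + \left(-1144 + 624\right) = -140 - 520 = -660$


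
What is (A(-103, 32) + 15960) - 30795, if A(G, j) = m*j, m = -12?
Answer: -15219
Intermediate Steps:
A(G, j) = -12*j
(A(-103, 32) + 15960) - 30795 = (-12*32 + 15960) - 30795 = (-384 + 15960) - 30795 = 15576 - 30795 = -15219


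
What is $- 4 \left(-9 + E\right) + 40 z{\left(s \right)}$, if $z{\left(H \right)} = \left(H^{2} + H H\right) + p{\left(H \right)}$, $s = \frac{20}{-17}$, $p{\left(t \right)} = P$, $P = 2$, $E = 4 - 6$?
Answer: $\frac{67836}{289} \approx 234.73$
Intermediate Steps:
$E = -2$ ($E = 4 - 6 = -2$)
$p{\left(t \right)} = 2$
$s = - \frac{20}{17}$ ($s = 20 \left(- \frac{1}{17}\right) = - \frac{20}{17} \approx -1.1765$)
$z{\left(H \right)} = 2 + 2 H^{2}$ ($z{\left(H \right)} = \left(H^{2} + H H\right) + 2 = \left(H^{2} + H^{2}\right) + 2 = 2 H^{2} + 2 = 2 + 2 H^{2}$)
$- 4 \left(-9 + E\right) + 40 z{\left(s \right)} = - 4 \left(-9 - 2\right) + 40 \left(2 + 2 \left(- \frac{20}{17}\right)^{2}\right) = \left(-4\right) \left(-11\right) + 40 \left(2 + 2 \cdot \frac{400}{289}\right) = 44 + 40 \left(2 + \frac{800}{289}\right) = 44 + 40 \cdot \frac{1378}{289} = 44 + \frac{55120}{289} = \frac{67836}{289}$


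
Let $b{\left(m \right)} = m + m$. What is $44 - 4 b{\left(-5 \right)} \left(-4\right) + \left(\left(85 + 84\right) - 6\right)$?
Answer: $-6877$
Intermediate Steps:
$b{\left(m \right)} = 2 m$
$44 - 4 b{\left(-5 \right)} \left(-4\right) + \left(\left(85 + 84\right) - 6\right) = 44 - 4 \cdot 2 \left(-5\right) \left(-4\right) + \left(\left(85 + 84\right) - 6\right) = 44 \left(-4\right) \left(-10\right) \left(-4\right) + \left(169 - 6\right) = 44 \cdot 40 \left(-4\right) + 163 = 44 \left(-160\right) + 163 = -7040 + 163 = -6877$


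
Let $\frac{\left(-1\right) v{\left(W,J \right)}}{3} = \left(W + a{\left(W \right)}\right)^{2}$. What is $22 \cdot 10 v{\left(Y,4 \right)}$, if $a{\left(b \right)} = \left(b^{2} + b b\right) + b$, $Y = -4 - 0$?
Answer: $-380160$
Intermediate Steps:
$Y = -4$ ($Y = -4 + 0 = -4$)
$a{\left(b \right)} = b + 2 b^{2}$ ($a{\left(b \right)} = \left(b^{2} + b^{2}\right) + b = 2 b^{2} + b = b + 2 b^{2}$)
$v{\left(W,J \right)} = - 3 \left(W + W \left(1 + 2 W\right)\right)^{2}$
$22 \cdot 10 v{\left(Y,4 \right)} = 22 \cdot 10 \left(- 12 \left(-4\right)^{2} \left(1 - 4\right)^{2}\right) = 220 \left(\left(-12\right) 16 \left(-3\right)^{2}\right) = 220 \left(\left(-12\right) 16 \cdot 9\right) = 220 \left(-1728\right) = -380160$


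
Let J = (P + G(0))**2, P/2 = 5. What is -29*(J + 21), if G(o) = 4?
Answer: -6293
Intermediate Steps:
P = 10 (P = 2*5 = 10)
J = 196 (J = (10 + 4)**2 = 14**2 = 196)
-29*(J + 21) = -29*(196 + 21) = -29*217 = -6293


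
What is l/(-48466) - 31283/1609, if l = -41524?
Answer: -724674881/38990897 ≈ -18.586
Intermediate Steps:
l/(-48466) - 31283/1609 = -41524/(-48466) - 31283/1609 = -41524*(-1/48466) - 31283*1/1609 = 20762/24233 - 31283/1609 = -724674881/38990897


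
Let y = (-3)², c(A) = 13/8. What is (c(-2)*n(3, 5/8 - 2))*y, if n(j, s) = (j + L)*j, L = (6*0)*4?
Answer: 1053/8 ≈ 131.63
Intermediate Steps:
c(A) = 13/8 (c(A) = 13*(⅛) = 13/8)
y = 9
L = 0 (L = 0*4 = 0)
n(j, s) = j² (n(j, s) = (j + 0)*j = j*j = j²)
(c(-2)*n(3, 5/8 - 2))*y = ((13/8)*3²)*9 = ((13/8)*9)*9 = (117/8)*9 = 1053/8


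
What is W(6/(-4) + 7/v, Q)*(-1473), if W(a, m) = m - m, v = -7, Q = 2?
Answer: 0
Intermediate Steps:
W(a, m) = 0
W(6/(-4) + 7/v, Q)*(-1473) = 0*(-1473) = 0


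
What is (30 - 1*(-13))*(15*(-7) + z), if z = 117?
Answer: 516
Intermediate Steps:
(30 - 1*(-13))*(15*(-7) + z) = (30 - 1*(-13))*(15*(-7) + 117) = (30 + 13)*(-105 + 117) = 43*12 = 516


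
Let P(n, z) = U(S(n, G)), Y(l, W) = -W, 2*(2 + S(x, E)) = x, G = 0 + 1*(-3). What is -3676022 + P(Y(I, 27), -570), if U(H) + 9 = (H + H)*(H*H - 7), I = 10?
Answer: -14733047/4 ≈ -3.6833e+6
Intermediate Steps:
G = -3 (G = 0 - 3 = -3)
S(x, E) = -2 + x/2
U(H) = -9 + 2*H*(-7 + H²) (U(H) = -9 + (H + H)*(H*H - 7) = -9 + (2*H)*(H² - 7) = -9 + (2*H)*(-7 + H²) = -9 + 2*H*(-7 + H²))
P(n, z) = 19 - 7*n + 2*(-2 + n/2)³ (P(n, z) = -9 - 14*(-2 + n/2) + 2*(-2 + n/2)³ = -9 + (28 - 7*n) + 2*(-2 + n/2)³ = 19 - 7*n + 2*(-2 + n/2)³)
-3676022 + P(Y(I, 27), -570) = -3676022 + (19 - (-7)*27 + (-4 - 1*27)³/4) = -3676022 + (19 - 7*(-27) + (-4 - 27)³/4) = -3676022 + (19 + 189 + (¼)*(-31)³) = -3676022 + (19 + 189 + (¼)*(-29791)) = -3676022 + (19 + 189 - 29791/4) = -3676022 - 28959/4 = -14733047/4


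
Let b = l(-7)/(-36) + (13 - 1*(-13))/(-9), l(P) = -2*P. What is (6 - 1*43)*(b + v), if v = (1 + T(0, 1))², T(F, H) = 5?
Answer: -21793/18 ≈ -1210.7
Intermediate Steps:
v = 36 (v = (1 + 5)² = 6² = 36)
b = -59/18 (b = -2*(-7)/(-36) + (13 - 1*(-13))/(-9) = 14*(-1/36) + (13 + 13)*(-⅑) = -7/18 + 26*(-⅑) = -7/18 - 26/9 = -59/18 ≈ -3.2778)
(6 - 1*43)*(b + v) = (6 - 1*43)*(-59/18 + 36) = (6 - 43)*(589/18) = -37*589/18 = -21793/18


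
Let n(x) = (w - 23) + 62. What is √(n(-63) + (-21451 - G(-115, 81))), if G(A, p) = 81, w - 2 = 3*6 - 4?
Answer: I*√21477 ≈ 146.55*I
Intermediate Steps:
w = 16 (w = 2 + (3*6 - 4) = 2 + (18 - 4) = 2 + 14 = 16)
n(x) = 55 (n(x) = (16 - 23) + 62 = -7 + 62 = 55)
√(n(-63) + (-21451 - G(-115, 81))) = √(55 + (-21451 - 1*81)) = √(55 + (-21451 - 81)) = √(55 - 21532) = √(-21477) = I*√21477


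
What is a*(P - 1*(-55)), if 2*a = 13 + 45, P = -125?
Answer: -2030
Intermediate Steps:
a = 29 (a = (13 + 45)/2 = (½)*58 = 29)
a*(P - 1*(-55)) = 29*(-125 - 1*(-55)) = 29*(-125 + 55) = 29*(-70) = -2030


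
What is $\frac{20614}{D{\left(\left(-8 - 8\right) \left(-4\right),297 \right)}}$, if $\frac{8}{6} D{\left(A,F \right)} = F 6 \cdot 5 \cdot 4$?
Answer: $\frac{937}{1215} \approx 0.77119$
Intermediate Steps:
$D{\left(A,F \right)} = 90 F$ ($D{\left(A,F \right)} = \frac{3 F 6 \cdot 5 \cdot 4}{4} = \frac{3 F 30 \cdot 4}{4} = \frac{3 \cdot 30 F 4}{4} = \frac{3 \cdot 120 F}{4} = 90 F$)
$\frac{20614}{D{\left(\left(-8 - 8\right) \left(-4\right),297 \right)}} = \frac{20614}{90 \cdot 297} = \frac{20614}{26730} = 20614 \cdot \frac{1}{26730} = \frac{937}{1215}$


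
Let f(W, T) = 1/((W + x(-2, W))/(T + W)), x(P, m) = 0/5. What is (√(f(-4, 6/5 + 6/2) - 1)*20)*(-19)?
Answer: -38*I*√105 ≈ -389.38*I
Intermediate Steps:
x(P, m) = 0 (x(P, m) = 0*(⅕) = 0)
f(W, T) = (T + W)/W (f(W, T) = 1/((W + 0)/(T + W)) = 1/(W/(T + W)) = 1*((T + W)/W) = (T + W)/W)
(√(f(-4, 6/5 + 6/2) - 1)*20)*(-19) = (√(((6/5 + 6/2) - 4)/(-4) - 1)*20)*(-19) = (√(-((6*(⅕) + 6*(½)) - 4)/4 - 1)*20)*(-19) = (√(-((6/5 + 3) - 4)/4 - 1)*20)*(-19) = (√(-(21/5 - 4)/4 - 1)*20)*(-19) = (√(-¼*⅕ - 1)*20)*(-19) = (√(-1/20 - 1)*20)*(-19) = (√(-21/20)*20)*(-19) = ((I*√105/10)*20)*(-19) = (2*I*√105)*(-19) = -38*I*√105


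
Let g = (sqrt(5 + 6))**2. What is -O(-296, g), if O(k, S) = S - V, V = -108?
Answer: -119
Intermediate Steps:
g = 11 (g = (sqrt(11))**2 = 11)
O(k, S) = 108 + S (O(k, S) = S - 1*(-108) = S + 108 = 108 + S)
-O(-296, g) = -(108 + 11) = -1*119 = -119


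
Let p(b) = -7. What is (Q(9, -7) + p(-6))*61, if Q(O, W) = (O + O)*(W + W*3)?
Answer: -31171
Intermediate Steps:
Q(O, W) = 8*O*W (Q(O, W) = (2*O)*(W + 3*W) = (2*O)*(4*W) = 8*O*W)
(Q(9, -7) + p(-6))*61 = (8*9*(-7) - 7)*61 = (-504 - 7)*61 = -511*61 = -31171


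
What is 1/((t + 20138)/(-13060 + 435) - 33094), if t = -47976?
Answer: -12625/417783912 ≈ -3.0219e-5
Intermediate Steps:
1/((t + 20138)/(-13060 + 435) - 33094) = 1/((-47976 + 20138)/(-13060 + 435) - 33094) = 1/(-27838/(-12625) - 33094) = 1/(-27838*(-1/12625) - 33094) = 1/(27838/12625 - 33094) = 1/(-417783912/12625) = -12625/417783912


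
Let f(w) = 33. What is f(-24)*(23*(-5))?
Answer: -3795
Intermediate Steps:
f(-24)*(23*(-5)) = 33*(23*(-5)) = 33*(-115) = -3795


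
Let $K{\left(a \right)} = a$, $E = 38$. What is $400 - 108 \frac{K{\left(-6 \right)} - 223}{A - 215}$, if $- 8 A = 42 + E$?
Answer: $\frac{7252}{25} \approx 290.08$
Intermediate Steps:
$A = -10$ ($A = - \frac{42 + 38}{8} = \left(- \frac{1}{8}\right) 80 = -10$)
$400 - 108 \frac{K{\left(-6 \right)} - 223}{A - 215} = 400 - 108 \frac{-6 - 223}{-10 - 215} = 400 - 108 \left(- \frac{229}{-225}\right) = 400 - 108 \left(\left(-229\right) \left(- \frac{1}{225}\right)\right) = 400 - \frac{2748}{25} = \frac{7252}{25}$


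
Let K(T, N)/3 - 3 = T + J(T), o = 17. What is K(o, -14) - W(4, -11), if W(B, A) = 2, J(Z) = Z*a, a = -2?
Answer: -44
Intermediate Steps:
J(Z) = -2*Z (J(Z) = Z*(-2) = -2*Z)
K(T, N) = 9 - 3*T (K(T, N) = 9 + 3*(T - 2*T) = 9 + 3*(-T) = 9 - 3*T)
K(o, -14) - W(4, -11) = (9 - 3*17) - 1*2 = (9 - 51) - 2 = -42 - 2 = -44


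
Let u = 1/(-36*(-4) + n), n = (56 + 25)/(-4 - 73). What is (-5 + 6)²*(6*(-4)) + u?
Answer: -264091/11007 ≈ -23.993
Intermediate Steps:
n = -81/77 (n = 81/(-77) = 81*(-1/77) = -81/77 ≈ -1.0519)
u = 77/11007 (u = 1/(-36*(-4) - 81/77) = 1/(144 - 81/77) = 1/(11007/77) = 77/11007 ≈ 0.0069956)
(-5 + 6)²*(6*(-4)) + u = (-5 + 6)²*(6*(-4)) + 77/11007 = 1²*(-24) + 77/11007 = 1*(-24) + 77/11007 = -24 + 77/11007 = -264091/11007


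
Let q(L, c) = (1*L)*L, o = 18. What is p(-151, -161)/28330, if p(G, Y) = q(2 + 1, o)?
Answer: 9/28330 ≈ 0.00031768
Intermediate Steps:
q(L, c) = L² (q(L, c) = L*L = L²)
p(G, Y) = 9 (p(G, Y) = (2 + 1)² = 3² = 9)
p(-151, -161)/28330 = 9/28330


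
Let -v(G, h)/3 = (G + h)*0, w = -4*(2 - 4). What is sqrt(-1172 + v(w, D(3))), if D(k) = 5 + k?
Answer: 2*I*sqrt(293) ≈ 34.234*I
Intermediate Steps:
w = 8 (w = -4*(-2) = 8)
v(G, h) = 0 (v(G, h) = -3*(G + h)*0 = -3*0 = 0)
sqrt(-1172 + v(w, D(3))) = sqrt(-1172 + 0) = sqrt(-1172) = 2*I*sqrt(293)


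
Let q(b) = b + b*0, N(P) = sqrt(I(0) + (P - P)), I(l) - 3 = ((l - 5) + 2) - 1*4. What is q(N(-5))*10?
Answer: 20*I ≈ 20.0*I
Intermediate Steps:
I(l) = -4 + l (I(l) = 3 + (((l - 5) + 2) - 1*4) = 3 + (((-5 + l) + 2) - 4) = 3 + ((-3 + l) - 4) = 3 + (-7 + l) = -4 + l)
N(P) = 2*I (N(P) = sqrt((-4 + 0) + (P - P)) = sqrt(-4 + 0) = sqrt(-4) = 2*I)
q(b) = b (q(b) = b + 0 = b)
q(N(-5))*10 = (2*I)*10 = 20*I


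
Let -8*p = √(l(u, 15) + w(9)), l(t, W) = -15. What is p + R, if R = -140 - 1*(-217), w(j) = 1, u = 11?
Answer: 77 - I*√14/8 ≈ 77.0 - 0.46771*I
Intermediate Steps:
p = -I*√14/8 (p = -√(-15 + 1)/8 = -I*√14/8 ≈ -0.46771*I)
R = 77 (R = -140 + 217 = 77)
p + R = -I*√14/8 + 77 = 77 - I*√14/8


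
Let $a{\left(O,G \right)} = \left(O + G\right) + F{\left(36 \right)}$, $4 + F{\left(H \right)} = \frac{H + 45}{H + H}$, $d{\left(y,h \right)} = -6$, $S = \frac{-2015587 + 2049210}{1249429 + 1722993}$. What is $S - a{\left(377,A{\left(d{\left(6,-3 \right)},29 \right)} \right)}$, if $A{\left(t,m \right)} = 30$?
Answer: $- \frac{4804785671}{11889688} \approx -404.11$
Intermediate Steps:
$S = \frac{33623}{2972422} \approx 0.011312$
$F{\left(H \right)} = -4 + \frac{45 + H}{2 H}$ ($F{\left(H \right)} = -4 + \frac{H + 45}{H + H} = -4 + \frac{45 + H}{2 H}$)
$a{\left(O,G \right)} = - \frac{23}{8} + G + O$ ($a{\left(O,G \right)} = \left(O + G\right) + \frac{45 - 252}{2 \cdot 36} = \left(G + O\right) + \frac{1}{2} \cdot \frac{1}{36} \left(45 - 252\right) = \left(G + O\right) + \frac{1}{2} \cdot \frac{1}{36} \left(-207\right) = \left(G + O\right) - \frac{23}{8} = - \frac{23}{8} + G + O$)
$S - a{\left(377,A{\left(d{\left(6,-3 \right)},29 \right)} \right)} = \frac{33623}{2972422} - \left(- \frac{23}{8} + 30 + 377\right) = \frac{33623}{2972422} - \frac{3233}{8} = - \frac{4804785671}{11889688}$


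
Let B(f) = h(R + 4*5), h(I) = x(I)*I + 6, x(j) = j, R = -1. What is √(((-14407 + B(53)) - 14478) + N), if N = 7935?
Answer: 3*I*√2287 ≈ 143.47*I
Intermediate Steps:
h(I) = 6 + I² (h(I) = I*I + 6 = I² + 6 = 6 + I²)
B(f) = 367 (B(f) = 6 + (-1 + 4*5)² = 6 + (-1 + 20)² = 6 + 19² = 6 + 361 = 367)
√(((-14407 + B(53)) - 14478) + N) = √(((-14407 + 367) - 14478) + 7935) = √((-14040 - 14478) + 7935) = √(-28518 + 7935) = √(-20583) = 3*I*√2287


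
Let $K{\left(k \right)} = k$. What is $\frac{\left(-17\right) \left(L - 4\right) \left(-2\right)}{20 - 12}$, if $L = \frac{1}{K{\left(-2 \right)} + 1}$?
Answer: $- \frac{85}{4} \approx -21.25$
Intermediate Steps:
$L = -1$ ($L = \frac{1}{-2 + 1} = \frac{1}{-1} = -1$)
$\frac{\left(-17\right) \left(L - 4\right) \left(-2\right)}{20 - 12} = \frac{\left(-17\right) \left(-1 - 4\right) \left(-2\right)}{20 - 12} = \frac{\left(-17\right) \left(\left(-5\right) \left(-2\right)\right)}{8} = \left(-17\right) 10 \cdot \frac{1}{8} = \left(-170\right) \frac{1}{8} = - \frac{85}{4}$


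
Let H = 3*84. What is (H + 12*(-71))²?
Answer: 360000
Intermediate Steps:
H = 252
(H + 12*(-71))² = (252 + 12*(-71))² = (252 - 852)² = (-600)² = 360000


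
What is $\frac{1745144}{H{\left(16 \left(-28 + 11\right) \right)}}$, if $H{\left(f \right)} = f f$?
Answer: $\frac{218143}{9248} \approx 23.588$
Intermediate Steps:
$H{\left(f \right)} = f^{2}$
$\frac{1745144}{H{\left(16 \left(-28 + 11\right) \right)}} = \frac{1745144}{\left(16 \left(-28 + 11\right)\right)^{2}} = \frac{1745144}{\left(16 \left(-17\right)\right)^{2}} = \frac{1745144}{\left(-272\right)^{2}} = \frac{1745144}{73984} = 1745144 \cdot \frac{1}{73984} = \frac{218143}{9248}$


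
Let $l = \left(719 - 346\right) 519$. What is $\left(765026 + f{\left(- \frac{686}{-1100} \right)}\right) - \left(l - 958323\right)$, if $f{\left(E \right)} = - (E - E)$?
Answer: $1529762$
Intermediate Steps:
$f{\left(E \right)} = 0$ ($f{\left(E \right)} = \left(-1\right) 0 = 0$)
$l = 193587$ ($l = 373 \cdot 519 = 193587$)
$\left(765026 + f{\left(- \frac{686}{-1100} \right)}\right) - \left(l - 958323\right) = \left(765026 + 0\right) - \left(193587 - 958323\right) = 765026 - \left(193587 - 958323\right) = 765026 - -764736 = 765026 + 764736 = 1529762$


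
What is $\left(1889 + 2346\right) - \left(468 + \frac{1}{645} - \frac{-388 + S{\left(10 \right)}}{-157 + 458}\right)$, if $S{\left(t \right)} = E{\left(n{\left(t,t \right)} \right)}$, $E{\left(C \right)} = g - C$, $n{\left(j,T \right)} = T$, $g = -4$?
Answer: $\frac{17001968}{4515} \approx 3765.7$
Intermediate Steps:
$E{\left(C \right)} = -4 - C$
$S{\left(t \right)} = -4 - t$
$\left(1889 + 2346\right) - \left(468 + \frac{1}{645} - \frac{-388 + S{\left(10 \right)}}{-157 + 458}\right) = \left(1889 + 2346\right) - \left(468 + \frac{1}{645} - \frac{-388 - 14}{-157 + 458}\right) = 4235 + \left(\left(- \frac{1}{645} - 468\right) + \frac{-388 - 14}{301}\right) = 4235 - \left(\frac{301861}{645} - \left(-388 - 14\right) \frac{1}{301}\right) = 4235 - \frac{2119057}{4515} = \frac{17001968}{4515}$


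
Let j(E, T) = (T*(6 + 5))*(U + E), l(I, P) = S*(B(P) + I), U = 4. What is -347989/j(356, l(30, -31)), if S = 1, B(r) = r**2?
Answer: -347989/3924360 ≈ -0.088674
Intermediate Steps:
l(I, P) = I + P**2 (l(I, P) = 1*(P**2 + I) = 1*(I + P**2) = I + P**2)
j(E, T) = 11*T*(4 + E) (j(E, T) = (T*(6 + 5))*(4 + E) = (T*11)*(4 + E) = (11*T)*(4 + E) = 11*T*(4 + E))
-347989/j(356, l(30, -31)) = -347989*1/(11*(4 + 356)*(30 + (-31)**2)) = -347989*1/(3960*(30 + 961)) = -347989/(11*991*360) = -347989/3924360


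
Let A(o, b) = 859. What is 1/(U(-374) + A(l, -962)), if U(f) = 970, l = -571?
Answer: 1/1829 ≈ 0.00054675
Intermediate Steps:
1/(U(-374) + A(l, -962)) = 1/(970 + 859) = 1/1829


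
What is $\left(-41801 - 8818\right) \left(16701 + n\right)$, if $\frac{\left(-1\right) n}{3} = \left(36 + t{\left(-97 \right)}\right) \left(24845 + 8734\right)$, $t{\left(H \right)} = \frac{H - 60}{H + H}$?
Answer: $\frac{36249426239337}{194} \approx 1.8685 \cdot 10^{11}$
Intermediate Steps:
$t{\left(H \right)} = \frac{-60 + H}{2 H}$
$n = - \frac{719362917}{194}$ ($n = - 3 \left(36 + \frac{-60 - 97}{2 \left(-97\right)}\right) \left(24845 + 8734\right) = - 3 \left(36 + \frac{1}{2} \left(- \frac{1}{97}\right) \left(-157\right)\right) 33579 = - 3 \left(36 + \frac{157}{194}\right) 33579 = - 3 \cdot \frac{7141}{194} \cdot 33579 = \left(-3\right) \frac{239787639}{194} = - \frac{719362917}{194} \approx -3.7081 \cdot 10^{6}$)
$\left(-41801 - 8818\right) \left(16701 + n\right) = \left(-41801 - 8818\right) \left(16701 - \frac{719362917}{194}\right) = \left(-50619\right) \left(- \frac{716122923}{194}\right) = \frac{36249426239337}{194}$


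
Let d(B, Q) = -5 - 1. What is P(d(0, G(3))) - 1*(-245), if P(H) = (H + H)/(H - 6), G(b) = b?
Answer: 246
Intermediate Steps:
d(B, Q) = -6
P(H) = 2*H/(-6 + H) (P(H) = (2*H)/(-6 + H) = 2*H/(-6 + H))
P(d(0, G(3))) - 1*(-245) = 2*(-6)/(-6 - 6) - 1*(-245) = 2*(-6)/(-12) + 245 = 2*(-6)*(-1/12) + 245 = 1 + 245 = 246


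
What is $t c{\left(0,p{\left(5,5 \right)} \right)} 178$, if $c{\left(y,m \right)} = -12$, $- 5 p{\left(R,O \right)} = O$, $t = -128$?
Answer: $273408$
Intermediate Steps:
$p{\left(R,O \right)} = - \frac{O}{5}$
$t c{\left(0,p{\left(5,5 \right)} \right)} 178 = \left(-128\right) \left(-12\right) 178 = 1536 \cdot 178 = 273408$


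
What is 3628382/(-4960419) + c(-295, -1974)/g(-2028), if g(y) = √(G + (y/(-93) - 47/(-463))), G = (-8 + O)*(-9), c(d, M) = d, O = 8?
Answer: -3628382/4960419 - 59*√4513229085/62889 ≈ -63.758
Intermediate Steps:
G = 0 (G = (-8 + 8)*(-9) = 0*(-9) = 0)
g(y) = √(47/463 - y/93) (g(y) = √(0 + (y/(-93) - 47/(-463))) = √(0 + (y*(-1/93) - 47*(-1/463))) = √(0 + (-y/93 + 47/463)) = √(0 + (47/463 - y/93)) = √(47/463 - y/93))
3628382/(-4960419) + c(-295, -1974)/g(-2028) = 3628382/(-4960419) - 295*43059/√(188210889 - 19936317*(-2028)) = 3628382*(-1/4960419) - 295*43059/√(188210889 + 40430850876) = -3628382/4960419 - 295*√4513229085/314445 = -3628382/4960419 - 59*√4513229085/62889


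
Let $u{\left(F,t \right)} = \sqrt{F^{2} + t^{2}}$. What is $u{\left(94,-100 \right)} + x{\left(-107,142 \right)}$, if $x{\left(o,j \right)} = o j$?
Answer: $-15194 + 2 \sqrt{4709} \approx -15057.0$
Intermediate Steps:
$x{\left(o,j \right)} = j o$
$u{\left(94,-100 \right)} + x{\left(-107,142 \right)} = \sqrt{94^{2} + \left(-100\right)^{2}} + 142 \left(-107\right) = \sqrt{8836 + 10000} - 15194 = \sqrt{18836} - 15194 = 2 \sqrt{4709} - 15194 = -15194 + 2 \sqrt{4709}$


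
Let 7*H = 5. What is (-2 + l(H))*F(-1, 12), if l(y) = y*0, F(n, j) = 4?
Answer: -8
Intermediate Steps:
H = 5/7 (H = (1/7)*5 = 5/7 ≈ 0.71429)
l(y) = 0
(-2 + l(H))*F(-1, 12) = (-2 + 0)*4 = -2*4 = -8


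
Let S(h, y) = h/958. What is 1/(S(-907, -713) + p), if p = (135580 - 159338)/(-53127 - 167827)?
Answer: -105836966/88822557 ≈ -1.1916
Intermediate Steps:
S(h, y) = h/958 (S(h, y) = h*(1/958) = h/958)
p = 11879/110477 (p = -23758/(-220954) = -23758*(-1/220954) = 11879/110477 ≈ 0.10752)
1/(S(-907, -713) + p) = 1/((1/958)*(-907) + 11879/110477) = 1/(-907/958 + 11879/110477) = 1/(-88822557/105836966) = -105836966/88822557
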